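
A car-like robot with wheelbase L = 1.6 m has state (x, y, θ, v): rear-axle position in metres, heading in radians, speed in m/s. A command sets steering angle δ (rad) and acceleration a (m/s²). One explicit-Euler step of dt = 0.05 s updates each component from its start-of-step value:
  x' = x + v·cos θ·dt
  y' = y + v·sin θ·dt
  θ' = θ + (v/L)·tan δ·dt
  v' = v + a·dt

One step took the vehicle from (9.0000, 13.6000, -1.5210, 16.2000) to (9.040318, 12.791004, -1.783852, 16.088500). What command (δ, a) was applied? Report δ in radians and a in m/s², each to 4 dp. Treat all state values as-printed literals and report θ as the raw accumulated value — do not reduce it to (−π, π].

a = (v'−v)/dt = (-0.111500)/0.05 = -2.2300
Δθ = θ'−θ = -0.262852;  (v·dt/L) = 16.2000·0.05/1.6 = 0.506250
tan δ = Δθ·L/(v·dt) = -0.519214  →  δ = -0.4789

δ = -0.4789, a = -2.2300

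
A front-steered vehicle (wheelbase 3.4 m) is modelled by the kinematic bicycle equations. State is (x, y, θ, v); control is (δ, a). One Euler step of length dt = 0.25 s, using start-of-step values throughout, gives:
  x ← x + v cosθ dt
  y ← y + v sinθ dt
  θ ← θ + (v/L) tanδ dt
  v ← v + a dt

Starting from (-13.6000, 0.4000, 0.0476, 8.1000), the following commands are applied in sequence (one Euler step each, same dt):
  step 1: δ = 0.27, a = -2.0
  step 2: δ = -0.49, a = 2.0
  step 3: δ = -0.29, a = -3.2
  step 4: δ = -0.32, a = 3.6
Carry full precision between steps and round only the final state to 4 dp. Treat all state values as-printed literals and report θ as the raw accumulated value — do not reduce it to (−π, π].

(-5.9404, 0.2486, -0.4412, 8.2000)

after step 1 (δ=0.27, a=-2.0): (-11.577294, 0.496354, 0.212434, 7.600000)
after step 2 (δ=-0.49, a=2.0): (-9.720004, 0.896949, -0.085636, 8.100000)
after step 3 (δ=-0.29, a=-3.2): (-7.702425, 0.723748, -0.263367, 7.300000)
after step 4 (δ=-0.32, a=3.6): (-5.940353, 0.248640, -0.441245, 8.200000)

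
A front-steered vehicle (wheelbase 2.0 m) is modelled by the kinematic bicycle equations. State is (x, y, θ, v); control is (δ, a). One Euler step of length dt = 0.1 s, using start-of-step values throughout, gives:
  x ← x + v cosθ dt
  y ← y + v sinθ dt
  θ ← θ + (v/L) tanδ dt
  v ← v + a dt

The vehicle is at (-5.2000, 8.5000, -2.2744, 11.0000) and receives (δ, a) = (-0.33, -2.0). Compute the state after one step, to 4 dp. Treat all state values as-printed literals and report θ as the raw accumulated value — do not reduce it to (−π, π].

(-5.9117, 7.6612, -2.4628, 10.8000)

x' = -5.2000 + 11.0000·cos(-2.2744)·0.1 = -5.9117
y' = 8.5000 + 11.0000·sin(-2.2744)·0.1 = 7.6612
θ' = -2.2744 + (11.0000/2.0)·tan(-0.33)·0.1 = -2.4628
v' = 11.0000 − 2.0000·0.1 = 10.8000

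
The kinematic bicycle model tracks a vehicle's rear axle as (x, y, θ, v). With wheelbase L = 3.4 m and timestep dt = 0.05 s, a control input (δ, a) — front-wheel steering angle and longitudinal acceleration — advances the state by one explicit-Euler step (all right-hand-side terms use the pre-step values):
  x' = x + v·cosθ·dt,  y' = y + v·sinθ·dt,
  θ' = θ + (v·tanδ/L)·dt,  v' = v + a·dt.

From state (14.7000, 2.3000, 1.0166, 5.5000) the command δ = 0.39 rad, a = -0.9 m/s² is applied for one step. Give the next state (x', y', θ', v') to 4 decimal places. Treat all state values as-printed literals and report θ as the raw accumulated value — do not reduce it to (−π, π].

x' = 14.7000 + 5.5000·cos(1.0166)·0.05 = 14.8447
y' = 2.3000 + 5.5000·sin(1.0166)·0.05 = 2.5338
θ' = 1.0166 + (5.5000/3.4)·tan(0.39)·0.05 = 1.0498
v' = 5.5000 − 0.9000·0.05 = 5.4550

(14.8447, 2.5338, 1.0498, 5.4550)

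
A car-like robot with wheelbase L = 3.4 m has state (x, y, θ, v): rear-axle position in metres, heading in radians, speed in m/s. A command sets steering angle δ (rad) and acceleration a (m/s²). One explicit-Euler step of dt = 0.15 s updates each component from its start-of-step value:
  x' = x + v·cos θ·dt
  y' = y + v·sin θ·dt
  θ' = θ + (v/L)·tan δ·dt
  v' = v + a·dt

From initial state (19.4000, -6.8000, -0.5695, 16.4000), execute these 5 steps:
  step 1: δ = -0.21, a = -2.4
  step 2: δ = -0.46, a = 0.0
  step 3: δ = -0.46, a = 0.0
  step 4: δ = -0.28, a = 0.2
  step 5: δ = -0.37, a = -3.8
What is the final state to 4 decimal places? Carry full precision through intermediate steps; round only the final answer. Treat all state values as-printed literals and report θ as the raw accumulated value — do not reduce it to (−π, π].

(24.6317, -16.6221, -1.9034, 15.5000)

after step 1 (δ=-0.21, a=-2.4): (21.471740, -8.126459, -0.723715, 16.040000)
after step 2 (δ=-0.46, a=0.0): (23.274679, -9.719647, -1.074318, 16.040000)
after step 3 (δ=-0.46, a=0.0): (24.420734, -11.835160, -1.424921, 16.040000)
after step 4 (δ=-0.28, a=0.2): (24.770468, -14.215606, -1.628408, 16.070000)
after step 5 (δ=-0.37, a=-3.8): (24.631673, -16.622106, -1.903391, 15.500000)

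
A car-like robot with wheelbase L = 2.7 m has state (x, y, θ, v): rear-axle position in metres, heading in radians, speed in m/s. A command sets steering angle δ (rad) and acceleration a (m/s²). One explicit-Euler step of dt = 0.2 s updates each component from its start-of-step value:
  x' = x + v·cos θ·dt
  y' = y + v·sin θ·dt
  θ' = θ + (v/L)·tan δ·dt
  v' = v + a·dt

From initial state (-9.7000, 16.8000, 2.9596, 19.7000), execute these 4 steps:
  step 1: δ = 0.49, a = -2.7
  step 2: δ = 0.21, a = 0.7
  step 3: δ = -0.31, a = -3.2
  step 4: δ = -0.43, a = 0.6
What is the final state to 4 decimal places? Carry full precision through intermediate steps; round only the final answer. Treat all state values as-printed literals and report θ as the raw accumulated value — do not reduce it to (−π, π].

(-22.5234, 10.7473, 2.9486, 18.7800)

after step 1 (δ=0.49, a=-2.7): (-13.574931, 17.513099, 3.737952, 19.160000)
after step 2 (δ=0.21, a=0.7): (-16.745474, 15.360919, 4.040456, 19.300000)
after step 3 (δ=-0.31, a=-3.2): (-19.148324, 12.340007, 3.582506, 18.660000)
after step 4 (δ=-0.43, a=0.6): (-22.523403, 10.747316, 2.948590, 18.780000)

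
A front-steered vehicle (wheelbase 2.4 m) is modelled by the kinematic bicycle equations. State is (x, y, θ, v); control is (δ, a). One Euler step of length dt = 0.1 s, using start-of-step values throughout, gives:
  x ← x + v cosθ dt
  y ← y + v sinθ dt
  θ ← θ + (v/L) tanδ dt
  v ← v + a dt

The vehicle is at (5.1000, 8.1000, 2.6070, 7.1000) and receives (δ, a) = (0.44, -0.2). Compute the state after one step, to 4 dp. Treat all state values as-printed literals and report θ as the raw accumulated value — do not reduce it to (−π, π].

(4.4891, 8.4617, 2.7463, 7.0800)

x' = 5.1000 + 7.1000·cos(2.6070)·0.1 = 4.4891
y' = 8.1000 + 7.1000·sin(2.6070)·0.1 = 8.4617
θ' = 2.6070 + (7.1000/2.4)·tan(0.44)·0.1 = 2.7463
v' = 7.1000 − 0.2000·0.1 = 7.0800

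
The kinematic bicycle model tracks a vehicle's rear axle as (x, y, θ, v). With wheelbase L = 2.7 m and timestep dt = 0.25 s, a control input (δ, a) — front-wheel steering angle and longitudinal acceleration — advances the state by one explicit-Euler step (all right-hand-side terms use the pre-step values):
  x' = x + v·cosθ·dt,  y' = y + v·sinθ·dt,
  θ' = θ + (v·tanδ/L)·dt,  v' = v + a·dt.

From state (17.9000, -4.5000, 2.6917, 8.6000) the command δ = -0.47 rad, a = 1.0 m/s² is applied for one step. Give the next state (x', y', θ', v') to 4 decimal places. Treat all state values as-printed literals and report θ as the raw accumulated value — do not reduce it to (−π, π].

x' = 17.9000 + 8.6000·cos(2.6917)·0.25 = 15.9639
y' = -4.5000 + 8.6000·sin(2.6917)·0.25 = -3.5650
θ' = 2.6917 + (8.6000/2.7)·tan(-0.47)·0.25 = 2.2872
v' = 8.6000 + 1.0000·0.25 = 8.8500

(15.9639, -3.5650, 2.2872, 8.8500)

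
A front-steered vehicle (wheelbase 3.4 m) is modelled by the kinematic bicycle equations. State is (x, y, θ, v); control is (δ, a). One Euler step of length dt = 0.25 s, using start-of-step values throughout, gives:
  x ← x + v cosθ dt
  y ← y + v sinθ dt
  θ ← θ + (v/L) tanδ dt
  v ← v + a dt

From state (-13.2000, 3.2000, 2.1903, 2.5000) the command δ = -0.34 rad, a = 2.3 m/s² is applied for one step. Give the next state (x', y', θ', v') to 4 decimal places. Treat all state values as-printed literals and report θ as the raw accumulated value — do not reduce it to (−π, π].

(-13.5629, 3.7089, 2.1253, 3.0750)

x' = -13.2000 + 2.5000·cos(2.1903)·0.25 = -13.5629
y' = 3.2000 + 2.5000·sin(2.1903)·0.25 = 3.7089
θ' = 2.1903 + (2.5000/3.4)·tan(-0.34)·0.25 = 2.1253
v' = 2.5000 + 2.3000·0.25 = 3.0750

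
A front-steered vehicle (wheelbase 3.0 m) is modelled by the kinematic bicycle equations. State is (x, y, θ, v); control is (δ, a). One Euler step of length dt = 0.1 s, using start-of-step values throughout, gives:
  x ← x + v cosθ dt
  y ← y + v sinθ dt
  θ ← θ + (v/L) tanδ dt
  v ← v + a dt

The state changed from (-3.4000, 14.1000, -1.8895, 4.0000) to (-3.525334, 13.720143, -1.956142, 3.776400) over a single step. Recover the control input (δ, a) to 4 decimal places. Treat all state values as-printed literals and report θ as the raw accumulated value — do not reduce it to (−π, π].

δ = -0.4635, a = -2.2360

a = (v'−v)/dt = (-0.223600)/0.1 = -2.2360
Δθ = θ'−θ = -0.066642;  (v·dt/L) = 4.0000·0.1/3.0 = 0.133333
tan δ = Δθ·L/(v·dt) = -0.499815  →  δ = -0.4635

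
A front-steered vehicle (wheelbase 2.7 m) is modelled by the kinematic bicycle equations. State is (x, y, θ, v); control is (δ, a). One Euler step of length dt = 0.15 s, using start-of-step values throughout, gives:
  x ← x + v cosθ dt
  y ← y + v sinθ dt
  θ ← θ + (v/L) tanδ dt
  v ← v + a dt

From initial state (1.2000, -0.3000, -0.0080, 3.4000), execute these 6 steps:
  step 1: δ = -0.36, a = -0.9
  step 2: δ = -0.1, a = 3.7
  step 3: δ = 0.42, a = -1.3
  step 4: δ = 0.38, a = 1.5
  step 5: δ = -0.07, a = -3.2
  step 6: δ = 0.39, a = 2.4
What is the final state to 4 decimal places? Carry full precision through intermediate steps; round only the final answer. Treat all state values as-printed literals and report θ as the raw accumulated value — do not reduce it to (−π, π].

(4.3925, -0.3231, 0.1399, 3.7300)

after step 1 (δ=-0.36, a=-0.9): (1.709984, -0.304080, -0.079098, 3.265000)
after step 2 (δ=-0.1, a=3.7): (2.198202, -0.342778, -0.097298, 3.820000)
after step 3 (δ=0.42, a=-1.3): (2.768492, -0.398442, -0.002525, 3.625000)
after step 4 (δ=0.38, a=1.5): (3.312241, -0.399815, 0.077912, 3.850000)
after step 5 (δ=-0.07, a=-3.2): (3.887989, -0.354866, 0.062915, 3.370000)
after step 6 (δ=0.39, a=2.4): (4.392489, -0.323084, 0.139874, 3.730000)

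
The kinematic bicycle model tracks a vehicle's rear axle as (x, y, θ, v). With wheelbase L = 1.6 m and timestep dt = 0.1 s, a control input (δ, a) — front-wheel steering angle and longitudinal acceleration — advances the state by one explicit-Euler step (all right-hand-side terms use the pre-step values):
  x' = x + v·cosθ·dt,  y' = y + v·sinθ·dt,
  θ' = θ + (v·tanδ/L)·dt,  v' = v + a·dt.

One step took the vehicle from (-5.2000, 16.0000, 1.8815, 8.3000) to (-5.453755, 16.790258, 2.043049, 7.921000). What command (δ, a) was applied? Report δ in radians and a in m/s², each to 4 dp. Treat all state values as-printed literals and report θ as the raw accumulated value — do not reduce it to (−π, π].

a = (v'−v)/dt = (-0.379000)/0.1 = -3.7900
Δθ = θ'−θ = 0.161549;  (v·dt/L) = 8.3000·0.1/1.6 = 0.518750
tan δ = Δθ·L/(v·dt) = 0.311420  →  δ = 0.3019

δ = 0.3019, a = -3.7900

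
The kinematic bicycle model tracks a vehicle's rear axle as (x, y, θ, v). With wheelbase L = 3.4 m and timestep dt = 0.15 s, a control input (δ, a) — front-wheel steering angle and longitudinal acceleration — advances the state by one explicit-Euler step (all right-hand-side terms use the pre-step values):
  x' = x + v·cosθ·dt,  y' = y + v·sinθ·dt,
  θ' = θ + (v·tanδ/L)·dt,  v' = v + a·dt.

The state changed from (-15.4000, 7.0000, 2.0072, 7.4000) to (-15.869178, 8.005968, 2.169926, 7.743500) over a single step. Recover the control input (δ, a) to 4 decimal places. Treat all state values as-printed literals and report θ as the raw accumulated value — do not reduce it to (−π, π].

a = (v'−v)/dt = (0.343500)/0.15 = 2.2900
Δθ = θ'−θ = 0.162726;  (v·dt/L) = 7.4000·0.15/3.4 = 0.326471
tan δ = Δθ·L/(v·dt) = 0.498440  →  δ = 0.4624

δ = 0.4624, a = 2.2900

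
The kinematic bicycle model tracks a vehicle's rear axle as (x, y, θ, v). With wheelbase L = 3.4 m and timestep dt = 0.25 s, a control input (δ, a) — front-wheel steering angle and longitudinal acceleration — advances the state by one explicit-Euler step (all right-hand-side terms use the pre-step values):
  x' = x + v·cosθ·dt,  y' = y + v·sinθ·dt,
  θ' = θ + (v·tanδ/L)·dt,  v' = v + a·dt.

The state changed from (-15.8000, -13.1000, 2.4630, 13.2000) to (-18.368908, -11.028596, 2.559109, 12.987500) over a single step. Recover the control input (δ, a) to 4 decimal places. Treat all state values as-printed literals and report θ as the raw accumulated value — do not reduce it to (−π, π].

δ = 0.0987, a = -0.8500

a = (v'−v)/dt = (-0.212500)/0.25 = -0.8500
Δθ = θ'−θ = 0.096109;  (v·dt/L) = 13.2000·0.25/3.4 = 0.970588
tan δ = Δθ·L/(v·dt) = 0.099021  →  δ = 0.0987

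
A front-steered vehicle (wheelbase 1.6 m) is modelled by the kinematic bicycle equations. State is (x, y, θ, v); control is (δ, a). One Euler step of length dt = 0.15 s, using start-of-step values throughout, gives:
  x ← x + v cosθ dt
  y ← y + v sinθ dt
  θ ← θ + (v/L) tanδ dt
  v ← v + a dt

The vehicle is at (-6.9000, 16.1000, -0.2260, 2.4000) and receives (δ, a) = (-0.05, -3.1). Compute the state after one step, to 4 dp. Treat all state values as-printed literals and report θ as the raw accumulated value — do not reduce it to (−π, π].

(-6.5492, 16.0193, -0.2373, 1.9350)

x' = -6.9000 + 2.4000·cos(-0.2260)·0.15 = -6.5492
y' = 16.1000 + 2.4000·sin(-0.2260)·0.15 = 16.0193
θ' = -0.2260 + (2.4000/1.6)·tan(-0.05)·0.15 = -0.2373
v' = 2.4000 − 3.1000·0.15 = 1.9350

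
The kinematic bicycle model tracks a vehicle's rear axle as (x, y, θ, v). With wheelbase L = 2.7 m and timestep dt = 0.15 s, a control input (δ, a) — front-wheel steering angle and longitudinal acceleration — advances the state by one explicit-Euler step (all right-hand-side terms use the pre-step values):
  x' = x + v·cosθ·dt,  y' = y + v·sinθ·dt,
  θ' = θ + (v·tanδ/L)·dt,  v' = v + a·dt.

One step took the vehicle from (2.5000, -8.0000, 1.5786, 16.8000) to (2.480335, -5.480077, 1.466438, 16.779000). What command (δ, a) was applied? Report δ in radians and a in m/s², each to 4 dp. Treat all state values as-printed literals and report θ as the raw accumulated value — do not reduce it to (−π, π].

a = (v'−v)/dt = (-0.021000)/0.15 = -0.1400
Δθ = θ'−θ = -0.112162;  (v·dt/L) = 16.8000·0.15/2.7 = 0.933333
tan δ = Δθ·L/(v·dt) = -0.120174  →  δ = -0.1196

δ = -0.1196, a = -0.1400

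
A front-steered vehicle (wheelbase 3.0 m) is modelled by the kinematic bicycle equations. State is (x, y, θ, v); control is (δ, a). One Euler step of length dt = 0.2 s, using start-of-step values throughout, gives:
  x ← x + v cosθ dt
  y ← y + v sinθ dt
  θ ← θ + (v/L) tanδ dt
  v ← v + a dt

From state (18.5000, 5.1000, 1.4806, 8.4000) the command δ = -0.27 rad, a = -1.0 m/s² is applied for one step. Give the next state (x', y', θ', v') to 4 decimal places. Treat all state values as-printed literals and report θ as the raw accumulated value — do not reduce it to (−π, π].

(18.6513, 6.7732, 1.3256, 8.2000)

x' = 18.5000 + 8.4000·cos(1.4806)·0.2 = 18.6513
y' = 5.1000 + 8.4000·sin(1.4806)·0.2 = 6.7732
θ' = 1.4806 + (8.4000/3.0)·tan(-0.27)·0.2 = 1.3256
v' = 8.4000 − 1.0000·0.2 = 8.2000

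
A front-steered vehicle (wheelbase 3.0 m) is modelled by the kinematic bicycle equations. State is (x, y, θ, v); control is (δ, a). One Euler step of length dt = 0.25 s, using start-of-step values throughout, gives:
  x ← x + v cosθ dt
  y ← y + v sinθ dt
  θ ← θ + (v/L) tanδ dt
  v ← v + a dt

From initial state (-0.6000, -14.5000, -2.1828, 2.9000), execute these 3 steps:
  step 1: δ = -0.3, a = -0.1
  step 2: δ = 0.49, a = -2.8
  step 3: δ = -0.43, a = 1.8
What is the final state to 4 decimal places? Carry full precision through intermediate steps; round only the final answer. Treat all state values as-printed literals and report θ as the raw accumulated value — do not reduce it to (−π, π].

after step 1 (δ=-0.3, a=-0.1): (-1.016519, -15.093411, -2.257556, 2.875000)
after step 2 (δ=0.49, a=-2.8): (-1.472231, -15.649224, -2.129765, 2.175000)
after step 3 (δ=-0.43, a=1.8): (-1.760589, -16.110216, -2.212890, 2.625000)

(-1.7606, -16.1102, -2.2129, 2.6250)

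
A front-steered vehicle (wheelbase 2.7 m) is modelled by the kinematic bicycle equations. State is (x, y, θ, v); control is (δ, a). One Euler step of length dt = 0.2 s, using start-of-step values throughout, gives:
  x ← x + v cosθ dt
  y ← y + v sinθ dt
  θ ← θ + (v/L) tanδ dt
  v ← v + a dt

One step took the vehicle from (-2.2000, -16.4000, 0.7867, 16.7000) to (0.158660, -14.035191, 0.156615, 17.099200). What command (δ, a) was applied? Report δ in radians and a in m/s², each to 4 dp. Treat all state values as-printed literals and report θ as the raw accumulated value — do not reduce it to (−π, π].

a = (v'−v)/dt = (0.399200)/0.2 = 1.9960
Δθ = θ'−θ = -0.630085;  (v·dt/L) = 16.7000·0.2/2.7 = 1.237037
tan δ = Δθ·L/(v·dt) = -0.509350  →  δ = -0.4711

δ = -0.4711, a = 1.9960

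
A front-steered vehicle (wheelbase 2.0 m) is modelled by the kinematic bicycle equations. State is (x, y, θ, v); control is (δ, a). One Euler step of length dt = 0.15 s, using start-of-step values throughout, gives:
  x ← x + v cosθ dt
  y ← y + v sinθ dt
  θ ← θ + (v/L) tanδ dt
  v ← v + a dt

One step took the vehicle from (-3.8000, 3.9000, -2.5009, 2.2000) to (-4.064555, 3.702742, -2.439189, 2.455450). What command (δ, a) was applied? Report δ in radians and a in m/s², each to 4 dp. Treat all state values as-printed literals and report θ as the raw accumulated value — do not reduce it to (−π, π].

a = (v'−v)/dt = (0.255450)/0.15 = 1.7030
Δθ = θ'−θ = 0.061711;  (v·dt/L) = 2.2000·0.15/2.0 = 0.165000
tan δ = Δθ·L/(v·dt) = 0.374006  →  δ = 0.3579

δ = 0.3579, a = 1.7030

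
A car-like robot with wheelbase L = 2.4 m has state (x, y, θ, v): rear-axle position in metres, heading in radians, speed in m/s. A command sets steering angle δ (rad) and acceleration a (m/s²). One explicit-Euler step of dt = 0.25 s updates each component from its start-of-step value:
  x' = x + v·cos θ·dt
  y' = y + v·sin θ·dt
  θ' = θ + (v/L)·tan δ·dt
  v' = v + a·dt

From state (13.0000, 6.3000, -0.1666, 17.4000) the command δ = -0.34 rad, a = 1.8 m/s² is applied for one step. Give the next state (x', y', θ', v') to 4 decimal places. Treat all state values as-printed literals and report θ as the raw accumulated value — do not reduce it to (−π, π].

x' = 13.0000 + 17.4000·cos(-0.1666)·0.25 = 17.2898
y' = 6.3000 + 17.4000·sin(-0.1666)·0.25 = 5.5786
θ' = -0.1666 + (17.4000/2.4)·tan(-0.34)·0.25 = -0.8077
v' = 17.4000 + 1.8000·0.25 = 17.8500

(17.2898, 5.5786, -0.8077, 17.8500)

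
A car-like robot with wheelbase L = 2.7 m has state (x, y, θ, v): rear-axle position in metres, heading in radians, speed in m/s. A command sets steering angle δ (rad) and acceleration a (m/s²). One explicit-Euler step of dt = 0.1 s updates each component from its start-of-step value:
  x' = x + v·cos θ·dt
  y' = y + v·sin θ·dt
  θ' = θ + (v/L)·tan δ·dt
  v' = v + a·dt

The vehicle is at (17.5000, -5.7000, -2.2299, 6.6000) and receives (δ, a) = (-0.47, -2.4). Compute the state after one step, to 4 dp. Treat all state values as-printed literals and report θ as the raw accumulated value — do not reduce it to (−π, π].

(17.0958, -6.2218, -2.3541, 6.3600)

x' = 17.5000 + 6.6000·cos(-2.2299)·0.1 = 17.0958
y' = -5.7000 + 6.6000·sin(-2.2299)·0.1 = -6.2218
θ' = -2.2299 + (6.6000/2.7)·tan(-0.47)·0.1 = -2.3541
v' = 6.6000 − 2.4000·0.1 = 6.3600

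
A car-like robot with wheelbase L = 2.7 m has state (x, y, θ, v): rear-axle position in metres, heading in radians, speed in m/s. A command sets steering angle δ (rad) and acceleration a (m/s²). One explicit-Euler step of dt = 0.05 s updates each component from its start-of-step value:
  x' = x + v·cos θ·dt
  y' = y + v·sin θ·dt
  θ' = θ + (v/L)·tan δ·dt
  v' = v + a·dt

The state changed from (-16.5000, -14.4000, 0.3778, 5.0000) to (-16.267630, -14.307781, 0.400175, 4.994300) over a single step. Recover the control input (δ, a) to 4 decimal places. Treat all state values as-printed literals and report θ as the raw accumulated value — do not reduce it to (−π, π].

a = (v'−v)/dt = (-0.005700)/0.05 = -0.1140
Δθ = θ'−θ = 0.022375;  (v·dt/L) = 5.0000·0.05/2.7 = 0.092593
tan δ = Δθ·L/(v·dt) = 0.241650  →  δ = 0.2371

δ = 0.2371, a = -0.1140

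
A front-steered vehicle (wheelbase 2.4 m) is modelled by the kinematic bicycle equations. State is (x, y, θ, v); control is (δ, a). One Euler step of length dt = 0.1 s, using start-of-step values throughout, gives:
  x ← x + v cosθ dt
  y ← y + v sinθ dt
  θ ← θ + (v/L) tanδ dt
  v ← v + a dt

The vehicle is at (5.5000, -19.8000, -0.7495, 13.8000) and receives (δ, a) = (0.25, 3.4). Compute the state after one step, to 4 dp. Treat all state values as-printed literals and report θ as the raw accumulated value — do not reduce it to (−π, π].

(6.5102, -20.7402, -0.6027, 14.1400)

x' = 5.5000 + 13.8000·cos(-0.7495)·0.1 = 6.5102
y' = -19.8000 + 13.8000·sin(-0.7495)·0.1 = -20.7402
θ' = -0.7495 + (13.8000/2.4)·tan(0.25)·0.1 = -0.6027
v' = 13.8000 + 3.4000·0.1 = 14.1400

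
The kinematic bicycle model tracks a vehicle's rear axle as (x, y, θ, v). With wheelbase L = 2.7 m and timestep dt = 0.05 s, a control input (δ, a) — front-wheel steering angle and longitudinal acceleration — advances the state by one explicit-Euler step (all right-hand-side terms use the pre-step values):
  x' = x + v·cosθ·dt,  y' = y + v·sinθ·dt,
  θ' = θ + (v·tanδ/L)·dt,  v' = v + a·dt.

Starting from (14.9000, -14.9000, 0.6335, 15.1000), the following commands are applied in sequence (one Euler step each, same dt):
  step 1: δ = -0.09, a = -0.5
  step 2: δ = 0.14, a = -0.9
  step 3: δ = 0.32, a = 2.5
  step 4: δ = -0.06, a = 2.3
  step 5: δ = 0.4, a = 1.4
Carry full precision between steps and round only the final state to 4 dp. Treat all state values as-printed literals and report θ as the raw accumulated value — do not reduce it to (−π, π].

after step 1 (δ=-0.09, a=-0.5): (15.508500, -14.453063, 0.608265, 15.075000)
after step 2 (δ=0.14, a=-0.9): (16.127058, -14.022337, 0.647606, 15.030000)
after step 3 (δ=0.32, a=2.5): (16.726402, -13.568973, 0.739843, 15.155000)
after step 4 (δ=-0.06, a=2.3): (17.286057, -13.058119, 0.722983, 15.270000)
after step 5 (δ=0.4, a=1.4): (17.858556, -12.552969, 0.842540, 15.340000)

(17.8586, -12.5530, 0.8425, 15.3400)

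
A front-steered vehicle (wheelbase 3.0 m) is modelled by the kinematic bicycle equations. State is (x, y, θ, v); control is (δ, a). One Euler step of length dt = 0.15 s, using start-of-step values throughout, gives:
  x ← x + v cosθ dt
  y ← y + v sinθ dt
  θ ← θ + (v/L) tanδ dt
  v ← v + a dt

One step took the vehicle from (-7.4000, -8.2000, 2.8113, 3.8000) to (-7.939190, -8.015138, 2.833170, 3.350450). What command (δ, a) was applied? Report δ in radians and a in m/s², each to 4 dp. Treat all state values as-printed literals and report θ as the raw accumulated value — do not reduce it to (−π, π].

δ = 0.1146, a = -2.9970

a = (v'−v)/dt = (-0.449550)/0.15 = -2.9970
Δθ = θ'−θ = 0.021870;  (v·dt/L) = 3.8000·0.15/3.0 = 0.190000
tan δ = Δθ·L/(v·dt) = 0.115105  →  δ = 0.1146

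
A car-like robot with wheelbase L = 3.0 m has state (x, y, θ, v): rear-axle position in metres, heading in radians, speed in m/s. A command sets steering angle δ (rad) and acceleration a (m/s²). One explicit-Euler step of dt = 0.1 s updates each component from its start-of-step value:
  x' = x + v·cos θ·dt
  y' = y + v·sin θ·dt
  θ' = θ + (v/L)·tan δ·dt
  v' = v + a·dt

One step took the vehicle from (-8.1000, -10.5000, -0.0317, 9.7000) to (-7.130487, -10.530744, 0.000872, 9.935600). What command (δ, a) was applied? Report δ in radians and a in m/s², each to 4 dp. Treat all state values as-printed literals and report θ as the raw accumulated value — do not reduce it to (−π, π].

δ = 0.1004, a = 2.3560

a = (v'−v)/dt = (0.235600)/0.1 = 2.3560
Δθ = θ'−θ = 0.032572;  (v·dt/L) = 9.7000·0.1/3.0 = 0.323333
tan δ = Δθ·L/(v·dt) = 0.100738  →  δ = 0.1004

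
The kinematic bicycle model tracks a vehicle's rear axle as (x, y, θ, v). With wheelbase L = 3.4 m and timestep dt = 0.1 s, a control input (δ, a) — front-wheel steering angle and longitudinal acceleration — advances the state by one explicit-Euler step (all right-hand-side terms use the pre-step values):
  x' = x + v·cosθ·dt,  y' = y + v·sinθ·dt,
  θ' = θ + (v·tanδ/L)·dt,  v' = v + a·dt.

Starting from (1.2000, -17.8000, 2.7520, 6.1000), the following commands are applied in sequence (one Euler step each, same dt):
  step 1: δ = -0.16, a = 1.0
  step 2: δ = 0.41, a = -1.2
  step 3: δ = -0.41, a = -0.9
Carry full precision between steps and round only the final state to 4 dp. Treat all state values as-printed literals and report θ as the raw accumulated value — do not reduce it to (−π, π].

after step 1 (δ=-0.16, a=1.0): (0.635711, -17.568315, 2.723047, 6.200000)
after step 2 (δ=0.41, a=-1.2): (0.069229, -17.316327, 2.802303, 6.080000)
after step 3 (δ=-0.41, a=-0.9): (-0.504110, -17.113974, 2.724581, 5.990000)

(-0.5041, -17.1140, 2.7246, 5.9900)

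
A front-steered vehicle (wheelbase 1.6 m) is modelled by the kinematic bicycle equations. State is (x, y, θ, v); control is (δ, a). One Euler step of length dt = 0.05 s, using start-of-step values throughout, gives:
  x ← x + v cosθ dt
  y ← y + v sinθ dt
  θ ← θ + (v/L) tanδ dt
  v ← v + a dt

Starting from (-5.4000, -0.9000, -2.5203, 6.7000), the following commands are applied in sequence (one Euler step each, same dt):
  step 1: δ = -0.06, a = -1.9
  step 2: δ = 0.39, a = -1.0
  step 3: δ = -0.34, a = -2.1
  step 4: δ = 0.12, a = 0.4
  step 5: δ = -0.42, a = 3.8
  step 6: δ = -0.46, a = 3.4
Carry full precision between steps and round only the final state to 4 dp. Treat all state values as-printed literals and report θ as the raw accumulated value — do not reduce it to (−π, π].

after step 1 (δ=-0.06, a=-1.9): (-5.672397, -1.094999, -2.532878, 6.605000)
after step 2 (δ=0.39, a=-1.0): (-5.943329, -1.283841, -2.448033, 6.555000)
after step 3 (δ=-0.34, a=-2.1): (-6.195361, -1.493364, -2.520494, 6.450000)
after step 4 (δ=0.12, a=0.4): (-6.457631, -1.681036, -2.496190, 6.470000)
after step 5 (δ=-0.42, a=3.8): (-6.716061, -1.875628, -2.586481, 6.660000)
after step 6 (δ=-0.46, a=3.4): (-6.999058, -2.051132, -2.689596, 6.830000)

(-6.9991, -2.0511, -2.6896, 6.8300)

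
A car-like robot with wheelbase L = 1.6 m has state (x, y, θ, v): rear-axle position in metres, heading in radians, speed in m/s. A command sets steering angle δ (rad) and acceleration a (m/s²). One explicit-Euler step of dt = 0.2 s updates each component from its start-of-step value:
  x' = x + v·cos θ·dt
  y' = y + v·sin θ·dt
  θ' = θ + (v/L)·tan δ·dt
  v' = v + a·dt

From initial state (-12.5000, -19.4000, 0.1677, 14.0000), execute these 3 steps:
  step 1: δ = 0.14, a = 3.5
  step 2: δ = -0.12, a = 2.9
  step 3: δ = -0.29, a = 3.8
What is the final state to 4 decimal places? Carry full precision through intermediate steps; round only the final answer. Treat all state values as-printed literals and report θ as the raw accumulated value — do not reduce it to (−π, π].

after step 1 (δ=0.14, a=3.5): (-9.739280, -18.932638, 0.414313, 14.700000)
after step 2 (δ=-0.12, a=2.9): (-7.048025, -17.749107, 0.192749, 15.280000)
after step 3 (δ=-0.29, a=3.8): (-4.048618, -17.163707, -0.377220, 16.040000)

(-4.0486, -17.1637, -0.3772, 16.0400)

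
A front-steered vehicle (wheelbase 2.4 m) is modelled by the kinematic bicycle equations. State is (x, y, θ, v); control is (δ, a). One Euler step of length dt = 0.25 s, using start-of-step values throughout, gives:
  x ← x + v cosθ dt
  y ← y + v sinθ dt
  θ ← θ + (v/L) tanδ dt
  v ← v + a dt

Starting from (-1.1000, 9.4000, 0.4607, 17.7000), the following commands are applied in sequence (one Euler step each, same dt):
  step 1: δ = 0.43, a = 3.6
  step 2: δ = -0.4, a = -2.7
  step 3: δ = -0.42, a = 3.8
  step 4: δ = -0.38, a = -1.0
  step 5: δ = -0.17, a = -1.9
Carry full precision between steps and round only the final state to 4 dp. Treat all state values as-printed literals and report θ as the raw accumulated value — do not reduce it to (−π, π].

after step 1 (δ=0.43, a=3.6): (2.863656, 11.367245, 1.306283, 18.600000)
after step 2 (δ=-0.4, a=-2.7): (4.079352, 15.855517, 0.487121, 17.925000)
after step 3 (δ=-0.42, a=3.8): (8.039363, 17.953116, -0.346714, 18.875000)
after step 4 (δ=-0.38, a=-1.0): (12.477320, 16.349641, -1.132018, 18.625000)
after step 5 (δ=-0.17, a=-1.9): (14.455454, 12.134472, -1.465050, 18.150000)

(14.4555, 12.1345, -1.4650, 18.1500)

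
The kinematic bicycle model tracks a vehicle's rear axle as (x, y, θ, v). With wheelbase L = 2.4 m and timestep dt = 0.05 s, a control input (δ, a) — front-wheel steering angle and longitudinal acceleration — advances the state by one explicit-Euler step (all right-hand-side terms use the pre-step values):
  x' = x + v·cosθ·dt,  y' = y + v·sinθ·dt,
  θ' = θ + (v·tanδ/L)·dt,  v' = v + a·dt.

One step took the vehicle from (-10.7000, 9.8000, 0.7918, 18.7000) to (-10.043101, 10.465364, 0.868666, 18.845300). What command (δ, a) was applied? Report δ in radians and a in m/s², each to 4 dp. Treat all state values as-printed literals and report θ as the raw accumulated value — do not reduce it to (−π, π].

δ = 0.1948, a = 2.9060

a = (v'−v)/dt = (0.145300)/0.05 = 2.9060
Δθ = θ'−θ = 0.076866;  (v·dt/L) = 18.7000·0.05/2.4 = 0.389583
tan δ = Δθ·L/(v·dt) = 0.197303  →  δ = 0.1948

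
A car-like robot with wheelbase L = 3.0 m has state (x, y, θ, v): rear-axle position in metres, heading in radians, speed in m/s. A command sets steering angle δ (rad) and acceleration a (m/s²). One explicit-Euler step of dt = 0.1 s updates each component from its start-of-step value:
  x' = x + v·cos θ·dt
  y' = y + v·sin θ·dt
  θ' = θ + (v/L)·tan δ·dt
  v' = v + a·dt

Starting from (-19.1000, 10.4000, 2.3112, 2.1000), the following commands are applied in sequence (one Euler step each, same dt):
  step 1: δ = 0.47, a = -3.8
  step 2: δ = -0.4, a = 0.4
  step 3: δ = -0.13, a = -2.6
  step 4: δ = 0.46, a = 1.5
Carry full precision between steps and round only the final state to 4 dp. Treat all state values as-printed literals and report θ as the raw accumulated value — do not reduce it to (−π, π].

(-19.5839, 10.9167, 2.3396, 1.6500)

after step 1 (δ=0.47, a=-3.8): (-19.241663, 10.555021, 2.346758, 1.720000)
after step 2 (δ=-0.4, a=0.4): (-19.362132, 10.677786, 2.322517, 1.760000)
after step 3 (δ=-0.13, a=-2.6): (-19.482322, 10.806356, 2.314848, 1.500000)
after step 4 (δ=0.46, a=1.5): (-19.583913, 10.916716, 2.339620, 1.650000)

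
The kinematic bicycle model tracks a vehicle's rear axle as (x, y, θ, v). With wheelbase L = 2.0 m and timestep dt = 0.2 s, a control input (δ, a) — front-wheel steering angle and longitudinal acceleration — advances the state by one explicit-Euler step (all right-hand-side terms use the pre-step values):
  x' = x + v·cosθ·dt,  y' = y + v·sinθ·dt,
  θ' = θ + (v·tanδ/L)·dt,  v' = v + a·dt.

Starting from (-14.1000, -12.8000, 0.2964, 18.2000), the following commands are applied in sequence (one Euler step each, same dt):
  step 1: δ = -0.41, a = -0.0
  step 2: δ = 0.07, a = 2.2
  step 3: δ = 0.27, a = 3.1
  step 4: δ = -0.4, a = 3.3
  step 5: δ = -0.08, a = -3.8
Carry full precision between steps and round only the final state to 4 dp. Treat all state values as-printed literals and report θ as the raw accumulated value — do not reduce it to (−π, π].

after step 1 (δ=-0.41, a=-0.0): (-10.618725, -11.736832, -0.494629, 18.200000)
after step 2 (δ=0.07, a=2.2): (-7.414997, -13.464758, -0.367020, 18.640000)
after step 3 (δ=0.27, a=3.1): (-3.935280, -14.802498, 0.148857, 19.260000)
after step 4 (δ=-0.4, a=3.3): (-0.125878, -14.231217, -0.665443, 19.920000)
after step 5 (δ=-0.08, a=-3.8): (3.008110, -16.690968, -0.825144, 19.160000)

(3.0081, -16.6910, -0.8251, 19.1600)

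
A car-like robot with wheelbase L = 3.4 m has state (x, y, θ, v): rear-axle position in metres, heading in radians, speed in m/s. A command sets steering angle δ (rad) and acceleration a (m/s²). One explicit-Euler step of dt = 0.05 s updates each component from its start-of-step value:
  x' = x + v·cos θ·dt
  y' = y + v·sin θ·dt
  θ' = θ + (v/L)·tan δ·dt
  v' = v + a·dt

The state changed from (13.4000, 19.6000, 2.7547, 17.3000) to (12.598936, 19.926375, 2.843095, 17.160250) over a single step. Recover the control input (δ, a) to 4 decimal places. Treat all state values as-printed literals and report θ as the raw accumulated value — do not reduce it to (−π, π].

a = (v'−v)/dt = (-0.139750)/0.05 = -2.7950
Δθ = θ'−θ = 0.088395;  (v·dt/L) = 17.3000·0.05/3.4 = 0.254412
tan δ = Δθ·L/(v·dt) = 0.347449  →  δ = 0.3344

δ = 0.3344, a = -2.7950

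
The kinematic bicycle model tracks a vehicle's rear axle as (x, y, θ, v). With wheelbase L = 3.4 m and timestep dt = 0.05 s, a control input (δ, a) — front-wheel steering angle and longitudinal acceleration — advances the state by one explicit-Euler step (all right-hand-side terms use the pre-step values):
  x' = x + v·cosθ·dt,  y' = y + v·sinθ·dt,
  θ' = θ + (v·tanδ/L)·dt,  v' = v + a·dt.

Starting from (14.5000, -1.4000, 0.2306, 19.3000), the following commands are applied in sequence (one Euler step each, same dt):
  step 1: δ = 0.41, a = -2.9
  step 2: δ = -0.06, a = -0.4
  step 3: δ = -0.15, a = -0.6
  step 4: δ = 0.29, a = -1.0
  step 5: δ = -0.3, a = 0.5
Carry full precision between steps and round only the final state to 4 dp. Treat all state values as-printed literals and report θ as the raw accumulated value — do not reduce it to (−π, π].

(19.0402, 0.0981, 0.2917, 19.0800)

after step 1 (δ=0.41, a=-2.9): (15.439456, -1.179438, 0.353959, 19.155000)
after step 2 (δ=-0.06, a=-0.4): (16.337833, -0.847469, 0.337037, 19.135000)
after step 3 (δ=-0.15, a=-0.6): (17.240755, -0.531079, 0.294508, 19.105000)
after step 4 (δ=0.29, a=-1.0): (18.154877, -0.253800, 0.378349, 19.055000)
after step 5 (δ=-0.3, a=0.5): (19.040245, 0.098133, 0.291666, 19.080000)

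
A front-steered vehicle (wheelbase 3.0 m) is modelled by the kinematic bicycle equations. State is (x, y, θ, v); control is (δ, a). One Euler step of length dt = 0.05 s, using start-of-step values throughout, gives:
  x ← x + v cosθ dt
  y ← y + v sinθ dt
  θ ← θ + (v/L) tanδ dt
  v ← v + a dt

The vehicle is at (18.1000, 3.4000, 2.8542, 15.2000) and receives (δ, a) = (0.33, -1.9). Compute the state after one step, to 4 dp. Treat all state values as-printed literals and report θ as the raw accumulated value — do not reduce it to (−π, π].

x' = 18.1000 + 15.2000·cos(2.8542)·0.05 = 17.3712
y' = 3.4000 + 15.2000·sin(2.8542)·0.05 = 3.6154
θ' = 2.8542 + (15.2000/3.0)·tan(0.33)·0.05 = 2.9410
v' = 15.2000 − 1.9000·0.05 = 15.1050

(17.3712, 3.6154, 2.9410, 15.1050)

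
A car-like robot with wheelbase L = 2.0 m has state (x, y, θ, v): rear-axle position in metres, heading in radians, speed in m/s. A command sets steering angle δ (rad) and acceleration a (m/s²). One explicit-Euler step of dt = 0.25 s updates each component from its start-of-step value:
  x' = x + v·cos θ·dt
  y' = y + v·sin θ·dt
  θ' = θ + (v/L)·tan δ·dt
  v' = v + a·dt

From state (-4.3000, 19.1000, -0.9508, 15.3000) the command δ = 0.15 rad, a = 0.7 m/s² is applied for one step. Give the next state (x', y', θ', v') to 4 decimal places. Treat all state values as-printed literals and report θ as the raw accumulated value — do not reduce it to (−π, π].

(-2.0776, 15.9869, -0.6618, 15.4750)

x' = -4.3000 + 15.3000·cos(-0.9508)·0.25 = -2.0776
y' = 19.1000 + 15.3000·sin(-0.9508)·0.25 = 15.9869
θ' = -0.9508 + (15.3000/2.0)·tan(0.15)·0.25 = -0.6618
v' = 15.3000 + 0.7000·0.25 = 15.4750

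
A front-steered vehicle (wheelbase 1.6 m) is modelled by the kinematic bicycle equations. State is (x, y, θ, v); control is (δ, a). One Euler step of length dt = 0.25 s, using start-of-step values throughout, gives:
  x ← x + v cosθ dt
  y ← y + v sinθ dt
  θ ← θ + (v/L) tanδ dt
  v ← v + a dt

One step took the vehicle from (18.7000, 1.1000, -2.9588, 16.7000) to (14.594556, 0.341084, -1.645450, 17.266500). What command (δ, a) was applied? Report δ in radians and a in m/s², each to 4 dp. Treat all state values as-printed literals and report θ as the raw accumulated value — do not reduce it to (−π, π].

a = (v'−v)/dt = (0.566500)/0.25 = 2.2660
Δθ = θ'−θ = 1.313350;  (v·dt/L) = 16.7000·0.25/1.6 = 2.609375
tan δ = Δθ·L/(v·dt) = 0.503320  →  δ = 0.4663

δ = 0.4663, a = 2.2660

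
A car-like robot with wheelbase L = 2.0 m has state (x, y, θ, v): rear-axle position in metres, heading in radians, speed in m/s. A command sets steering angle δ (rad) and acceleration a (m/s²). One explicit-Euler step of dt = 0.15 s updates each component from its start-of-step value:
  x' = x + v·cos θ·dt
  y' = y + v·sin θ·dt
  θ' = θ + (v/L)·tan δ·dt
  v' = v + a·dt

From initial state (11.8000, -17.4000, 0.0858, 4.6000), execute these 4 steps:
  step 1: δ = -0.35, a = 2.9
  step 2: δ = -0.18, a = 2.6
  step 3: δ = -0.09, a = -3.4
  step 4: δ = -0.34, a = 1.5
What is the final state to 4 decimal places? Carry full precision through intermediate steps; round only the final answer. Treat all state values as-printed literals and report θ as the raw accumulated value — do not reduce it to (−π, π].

after step 1 (δ=-0.35, a=2.9): (12.487462, -17.340871, -0.040135, 5.035000)
after step 2 (δ=-0.18, a=2.6): (13.242104, -17.371174, -0.108851, 5.425000)
after step 3 (δ=-0.09, a=-3.4): (14.051037, -17.459577, -0.145569, 4.915000)
after step 4 (δ=-0.34, a=1.5): (14.780490, -17.566519, -0.275965, 5.140000)

(14.7805, -17.5665, -0.2760, 5.1400)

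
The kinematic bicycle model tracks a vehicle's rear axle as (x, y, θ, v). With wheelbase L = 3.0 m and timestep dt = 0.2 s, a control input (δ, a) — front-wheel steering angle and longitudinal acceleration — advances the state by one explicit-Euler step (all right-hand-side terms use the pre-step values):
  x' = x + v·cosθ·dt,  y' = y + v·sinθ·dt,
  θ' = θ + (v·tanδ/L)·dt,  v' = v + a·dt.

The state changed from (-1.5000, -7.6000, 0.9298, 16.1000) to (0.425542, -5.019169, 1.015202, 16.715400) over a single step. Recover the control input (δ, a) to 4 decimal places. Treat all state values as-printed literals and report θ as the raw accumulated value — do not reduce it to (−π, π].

δ = 0.0794, a = 3.0770

a = (v'−v)/dt = (0.615400)/0.2 = 3.0770
Δθ = θ'−θ = 0.085402;  (v·dt/L) = 16.1000·0.2/3.0 = 1.073333
tan δ = Δθ·L/(v·dt) = 0.079567  →  δ = 0.0794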